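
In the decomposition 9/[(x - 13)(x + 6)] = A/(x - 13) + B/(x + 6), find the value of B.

Cover-up at x = -6: B = 9/(-6 - 13) = -9/19


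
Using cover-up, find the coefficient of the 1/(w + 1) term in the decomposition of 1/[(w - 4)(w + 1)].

Cover (w + 1), set w=-1: 1/((w - 4) at w=-1) = 1/(-5) = -1/5


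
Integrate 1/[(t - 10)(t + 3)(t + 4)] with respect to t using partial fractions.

Cover-up: A = 1/182, B = -1/13, C = 1/14. Decomposition: (1/182)/(t - 10) - (1/13)/(t + 3) + (1/14)/(t + 4). Integrate each term: (1/182) ln|(t - 10)| - (1/13) ln|(t + 3)| + (1/14) ln|(t + 4)| + C


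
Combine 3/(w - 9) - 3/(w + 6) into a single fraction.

Common denominator (w - 9)(w + 6). Numerator: 3(w + 6) - 3(w - 9) = (3w + 18) - (3w - 27) = 45
Result: (45)/[(w - 9)(w + 6)]


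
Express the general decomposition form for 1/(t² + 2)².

Repeated quadratic factor: (At + B)/(t² + 2) + (Ct + D)/(t² + 2)²


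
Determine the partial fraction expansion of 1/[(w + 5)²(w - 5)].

Cover-up at w=5: C = 1/(5 + 5)² = 1/100. Cover-up at w=-5: B = 1/(-5 - 5) = -1/10. Comparing w² coeff: A = -C = -1/100
Result: (-1/100)/(w + 5) - (1/10)/(w + 5)² + (1/100)/(w - 5)


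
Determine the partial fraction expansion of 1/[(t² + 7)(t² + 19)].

Coefficient matching gives A = C = 0, B = 1/(19-7) = 1/12, D = -B = -1/12
Result: (1/12)/(t² + 7) - (1/12)/(t² + 19)


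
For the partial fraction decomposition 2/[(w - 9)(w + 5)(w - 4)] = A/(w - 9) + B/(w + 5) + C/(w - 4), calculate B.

Cover-up at w = -5: B = 2/[(-5 - 9)(-5 - 4)] = 2/[(-14)(-9)] = 2/126 = 1/63


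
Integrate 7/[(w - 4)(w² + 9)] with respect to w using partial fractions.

Cover-up at w=4: P = 7/(4²+9) = 7/25. Coeff matching: Q = -7/25, R = -28/25. Decomposition: (7/25)/(w - 4) - ((7/25)w + 28/25)/(w² + 9). Integrate: linear → ln, quadratic → (1/2)ln + arctan: (7/25) ln|(w - 4)| - (7/50) ln(w² + 9) - (28/75) arctan(w/3) + C


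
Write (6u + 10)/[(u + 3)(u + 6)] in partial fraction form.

At u=-3: P = (6·(-3) + 10)/(-3 + 6) = -8/3. At u=-6: Q = (6·(-6) + 10)/(-6 + 3) = 26/3
Result: (-8/3)/(u + 3) + (26/3)/(u + 6)


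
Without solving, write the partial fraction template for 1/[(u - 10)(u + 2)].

Distinct linear factors: α/(u - 10) + β/(u + 2)


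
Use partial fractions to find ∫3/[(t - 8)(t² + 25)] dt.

Cover-up at t=8: α = 3/(8²+25) = 3/89. Coeff matching: β = -3/89, γ = -24/89. Decomposition: (3/89)/(t - 8) - ((3/89)t + 24/89)/(t² + 25). Integrate: linear → ln, quadratic → (1/2)ln + arctan: (3/89) ln|(t - 8)| - (3/178) ln(t² + 25) - (24/445) arctan(t/5) + C


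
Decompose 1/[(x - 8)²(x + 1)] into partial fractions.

Cover-up at x=-1: R = 1/(-1 - 8)² = 1/81. Cover-up at x=8: Q = 1/(8 + 1) = 1/9. Comparing x² coeff: P = -R = -1/81
Result: (-1/81)/(x - 8) + (1/9)/(x - 8)² + (1/81)/(x + 1)


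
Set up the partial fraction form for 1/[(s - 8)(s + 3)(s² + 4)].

Two linear + quadratic: A/(s - 8) + B/(s + 3) + (Cs + D)/(s² + 4)


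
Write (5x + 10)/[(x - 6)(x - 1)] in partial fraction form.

At x=6: α = (5·6 + 10)/(6 - 1) = 8. At x=1: β = (5·1 + 10)/(1 - 6) = -3
Result: 8/(x - 6) - 3/(x - 1)


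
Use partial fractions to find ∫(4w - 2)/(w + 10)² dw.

Decompose: α = 4, β = 4·(-10) - 2 = -42, so (4w - 2)/(w + 10)² = 4/(w + 10) - 42/(w + 10)². Integrate: ∫ α/(w + 10) dw = 4 ln|(w + 10)|; ∫ β/(w + 10)² dw = 42/(w + 10). Sum: 4 ln|(w + 10)| + 42/(w + 10) + C


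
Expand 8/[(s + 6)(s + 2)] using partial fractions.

8/(s + 6)(s + 2) = P/(s + 6) + Q/(s + 2). P = 8/(-6 + 2) = -2, Q = 8/(-2 + 6) = 2
Result: -2/(s + 6) + 2/(s + 2)


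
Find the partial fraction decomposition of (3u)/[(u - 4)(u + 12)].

At u=4: A = (3·4 + 0)/(4 + 12) = 3/4. At u=-12: B = (3·(-12) + 0)/(-12 - 4) = 9/4
Result: (3/4)/(u - 4) + (9/4)/(u + 12)


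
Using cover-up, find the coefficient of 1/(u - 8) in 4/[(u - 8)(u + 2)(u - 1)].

Cover (u - 8), set u=8: 4/[(8 + 2)(8 - 1)] = 2/35


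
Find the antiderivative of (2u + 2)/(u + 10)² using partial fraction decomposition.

Decompose: A = 2, B = 2·(-10) + 2 = -18, so (2u + 2)/(u + 10)² = 2/(u + 10) - 18/(u + 10)². Integrate: ∫ A/(u + 10) du = 2 ln|(u + 10)|; ∫ B/(u + 10)² du = 18/(u + 10). Sum: 2 ln|(u + 10)| + 18/(u + 10) + C


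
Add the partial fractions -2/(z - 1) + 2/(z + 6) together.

Common denominator (z - 1)(z + 6). Numerator: -2(z + 6) + 2(z - 1) = (-2z - 12) + (2z - 2) = -14
Result: (-14)/[(z - 1)(z + 6)]


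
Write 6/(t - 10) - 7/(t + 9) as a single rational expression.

Common denominator (t - 10)(t + 9). Numerator: 6(t + 9) - 7(t - 10) = (6t + 54) - (7t - 70) = -t + 124
Result: (-t + 124)/[(t - 10)(t + 9)]


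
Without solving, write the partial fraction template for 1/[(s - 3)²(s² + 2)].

Repeated linear + quadratic: α/(s - 3) + β/(s - 3)² + (γs + δ)/(s² + 2)


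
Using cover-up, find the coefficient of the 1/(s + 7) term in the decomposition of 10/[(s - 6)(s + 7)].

Cover (s + 7), set s=-7: 10/((s - 6) at s=-7) = 10/(-13) = -10/13


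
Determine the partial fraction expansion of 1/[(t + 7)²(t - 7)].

Cover-up at t=7: R = 1/(7 + 7)² = 1/196. Cover-up at t=-7: Q = 1/(-7 - 7) = -1/14. Comparing t² coeff: P = -R = -1/196
Result: (-1/196)/(t + 7) - (1/14)/(t + 7)² + (1/196)/(t - 7)


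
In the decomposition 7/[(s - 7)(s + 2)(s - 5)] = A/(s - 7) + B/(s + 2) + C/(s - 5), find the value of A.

Cover-up at s = 7: A = 7/[(7 + 2)(7 - 5)] = 7/[(9)(2)] = 7/18


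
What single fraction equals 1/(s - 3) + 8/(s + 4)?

Common denominator (s - 3)(s + 4). Numerator: 1(s + 4) + 8(s - 3) = (s + 4) + (8s - 24) = 9s - 20
Result: (9s - 20)/[(s - 3)(s + 4)]


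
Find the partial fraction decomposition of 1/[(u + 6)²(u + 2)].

Cover-up at u=-2: C = 1/(-2 + 6)² = 1/16. Cover-up at u=-6: B = 1/(-6 + 2) = -1/4. Comparing u² coeff: A = -C = -1/16
Result: (-1/16)/(u + 6) - (1/4)/(u + 6)² + (1/16)/(u + 2)


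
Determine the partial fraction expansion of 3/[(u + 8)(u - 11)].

3/(u + 8)(u - 11) = P/(u + 8) + Q/(u - 11). P = 3/(-8 - 11) = -3/19, Q = 3/(11 + 8) = 3/19
Result: (-3/19)/(u + 8) + (3/19)/(u - 11)


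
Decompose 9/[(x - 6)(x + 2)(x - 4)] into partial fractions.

Using cover-up method: P = 9/16, Q = 3/16, R = -3/4
Result: (9/16)/(x - 6) + (3/16)/(x + 2) - (3/4)/(x - 4)


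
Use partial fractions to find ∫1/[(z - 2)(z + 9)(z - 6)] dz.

Cover-up: P = -1/44, Q = 1/165, R = 1/60. Decomposition: (-1/44)/(z - 2) + (1/165)/(z + 9) + (1/60)/(z - 6). Integrate each term: (-1/44) ln|(z - 2)| + (1/165) ln|(z + 9)| + (1/60) ln|(z - 6)| + C


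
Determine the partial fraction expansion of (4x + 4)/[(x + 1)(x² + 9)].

At x=-1: α = (4·(-1) + 4)/((-1)² + 9) = 0. β = -α = 0, γ = 4 - (-1)·α = 4
Result: (4)/(x² + 9)


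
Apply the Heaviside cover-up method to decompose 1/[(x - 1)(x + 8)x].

Cover (x - 1), x=1: P = 1/[(1 + 8)(1 - 0)] = 1/9. Cover (x + 8), x=-8: Q = 1/[(-8 - 1)(-8 - 0)] = 1/72. Cover x, x=0: R = 1/[(0 - 1)(0 + 8)] = -1/8.
Result: (1/9)/(x - 1) + (1/72)/(x + 8) - (1/8)/x


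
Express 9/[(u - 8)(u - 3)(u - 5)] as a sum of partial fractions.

Using cover-up method: α = 3/5, β = 9/10, γ = -3/2
Result: (3/5)/(u - 8) + (9/10)/(u - 3) - (3/2)/(u - 5)


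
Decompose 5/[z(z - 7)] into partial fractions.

5/z(z - 7) = P/z + Q/(z - 7). P = 5/(0 - 7) = -5/7, Q = 5/(7 - 0) = 5/7
Result: (-5/7)/z + (5/7)/(z - 7)


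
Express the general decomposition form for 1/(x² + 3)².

Repeated quadratic factor: (Ax + B)/(x² + 3) + (Cx + D)/(x² + 3)²


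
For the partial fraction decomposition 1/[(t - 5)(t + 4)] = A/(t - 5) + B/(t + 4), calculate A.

Cover-up at t = 5: A = 1/(5 + 4) = 1/9


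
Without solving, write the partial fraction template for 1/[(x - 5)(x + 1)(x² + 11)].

Two linear + quadratic: A/(x - 5) + B/(x + 1) + (Cx + D)/(x² + 11)


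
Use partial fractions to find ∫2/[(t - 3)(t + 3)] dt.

Decompose: 2/[(t - 3)(t + 3)] = (1/3)/(t - 3) - (1/3)/(t + 3). Integrate each term: (1/3) ln|(t - 3)| - (1/3) ln|(t + 3)| + C


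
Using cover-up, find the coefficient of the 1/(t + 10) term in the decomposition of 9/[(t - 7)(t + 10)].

Cover (t + 10), set t=-10: 9/((t - 7) at t=-10) = 9/(-17) = -9/17


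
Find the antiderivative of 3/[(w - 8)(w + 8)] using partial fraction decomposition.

Decompose: 3/[(w - 8)(w + 8)] = (3/16)/(w - 8) - (3/16)/(w + 8). Integrate each term: (3/16) ln|(w - 8)| - (3/16) ln|(w + 8)| + C


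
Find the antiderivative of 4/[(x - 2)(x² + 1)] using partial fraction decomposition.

Cover-up at x=2: α = 4/(2²+1) = 4/5. Coeff matching: β = -4/5, γ = -8/5. Decomposition: (4/5)/(x - 2) - ((4/5)x + 8/5)/(x² + 1). Integrate: linear → ln, quadratic → (1/2)ln + arctan: (4/5) ln|(x - 2)| - (2/5) ln(x² + 1) - (8/5) arctan(x) + C


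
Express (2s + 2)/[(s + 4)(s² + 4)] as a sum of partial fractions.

At s=-4: α = (2·(-4) + 2)/((-4)² + 4) = -3/10. β = -α = 3/10, γ = 2 - (-4)·α = 4/5
Result: (-3/10)/(s + 4) + ((3/10)s + 4/5)/(s² + 4)


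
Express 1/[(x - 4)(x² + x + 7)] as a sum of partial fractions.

Cover-up at x = 4: α = 1/(4² + 1·4 + 7) = 1/27. Then β = -α = -1/27, γ = -α·(1 + 4) = -5/27
Result: (1/27)/(x - 4) - ((1/27)x + 5/27)/(x² + x + 7)


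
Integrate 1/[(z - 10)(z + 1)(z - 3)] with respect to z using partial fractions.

Cover-up: α = 1/77, β = 1/44, γ = -1/28. Decomposition: (1/77)/(z - 10) + (1/44)/(z + 1) - (1/28)/(z - 3). Integrate each term: (1/77) ln|(z - 10)| + (1/44) ln|(z + 1)| - (1/28) ln|(z - 3)| + C


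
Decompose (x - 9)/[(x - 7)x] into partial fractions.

At x=7: P = (1·7 - 9)/(7 - 0) = -2/7. At x=0: Q = (1·0 - 9)/(0 - 7) = 9/7
Result: (-2/7)/(x - 7) + (9/7)/x


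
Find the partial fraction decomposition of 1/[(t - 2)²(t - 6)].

Cover-up at t=6: C = 1/(6 - 2)² = 1/16. Cover-up at t=2: B = 1/(2 - 6) = -1/4. Comparing t² coeff: A = -C = -1/16
Result: (-1/16)/(t - 2) - (1/4)/(t - 2)² + (1/16)/(t - 6)


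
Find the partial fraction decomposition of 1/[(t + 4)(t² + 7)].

Cover-up at t = -4: A = 1/((-4)² + 7) = 1/23. Then B = -A = -1/23, C = -A·(0 - 4) = 4/23
Result: (1/23)/(t + 4) - ((1/23)t - 4/23)/(t² + 7)


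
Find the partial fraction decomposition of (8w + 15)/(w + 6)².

(8w + 15) = A(w + 6) + B. At w = -6: B = 8·(-6) + 15 = -33. Coeff of w: A = 8
Result: 8/(w + 6) - 33/(w + 6)²


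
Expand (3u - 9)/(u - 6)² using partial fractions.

(3u - 9) = P(u - 6) + Q. At u = 6: Q = 3·6 - 9 = 9. Coeff of u: P = 3
Result: 3/(u - 6) + 9/(u - 6)²


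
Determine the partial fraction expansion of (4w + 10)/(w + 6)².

(4w + 10) = P(w + 6) + Q. At w = -6: Q = 4·(-6) + 10 = -14. Coeff of w: P = 4
Result: 4/(w + 6) - 14/(w + 6)²


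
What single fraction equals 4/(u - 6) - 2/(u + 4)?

Common denominator (u - 6)(u + 4). Numerator: 4(u + 4) - 2(u - 6) = (4u + 16) - (2u - 12) = 2u + 28
Result: (2u + 28)/[(u - 6)(u + 4)]


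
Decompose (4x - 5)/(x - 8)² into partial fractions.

(4x - 5) = A(x - 8) + B. At x = 8: B = 4·8 - 5 = 27. Coeff of x: A = 4
Result: 4/(x - 8) + 27/(x - 8)²


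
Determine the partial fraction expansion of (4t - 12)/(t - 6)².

(4t - 12) = A(t - 6) + B. At t = 6: B = 4·6 - 12 = 12. Coeff of t: A = 4
Result: 4/(t - 6) + 12/(t - 6)²


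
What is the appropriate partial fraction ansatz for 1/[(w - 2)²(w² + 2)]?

Repeated linear + quadratic: α/(w - 2) + β/(w - 2)² + (γw + δ)/(w² + 2)


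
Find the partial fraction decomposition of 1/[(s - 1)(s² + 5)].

Cover-up at s = 1: A = 1/(1² + 5) = 1/6. Then B = -A = -1/6, C = -A·(0 + 1) = -1/6
Result: (1/6)/(s - 1) - ((1/6)s + 1/6)/(s² + 5)


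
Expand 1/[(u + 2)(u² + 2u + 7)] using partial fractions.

Cover-up at u = -2: P = 1/((-2)² + 2·(-2) + 7) = 1/7. Then Q = -P = -1/7, R = -P·(2 - 2) = 0
Result: (1/7)/(u + 2) - ((1/7)u)/(u² + 2u + 7)


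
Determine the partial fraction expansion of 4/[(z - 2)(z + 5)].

4/(z - 2)(z + 5) = P/(z - 2) + Q/(z + 5). P = 4/(2 + 5) = 4/7, Q = 4/(-5 - 2) = -4/7
Result: (4/7)/(z - 2) - (4/7)/(z + 5)


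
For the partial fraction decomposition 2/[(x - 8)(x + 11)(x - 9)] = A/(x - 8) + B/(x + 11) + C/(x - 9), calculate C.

Cover-up at x = 9: C = 2/[(9 - 8)(9 + 11)] = 2/[(1)(20)] = 2/20 = 1/10


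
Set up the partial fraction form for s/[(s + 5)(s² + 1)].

Linear + irreducible quadratic: α/(s + 5) + (βs + γ)/(s² + 1)


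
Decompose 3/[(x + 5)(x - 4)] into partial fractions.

3/(x + 5)(x - 4) = A/(x + 5) + B/(x - 4). A = 3/(-5 - 4) = -1/3, B = 3/(4 + 5) = 1/3
Result: (-1/3)/(x + 5) + (1/3)/(x - 4)


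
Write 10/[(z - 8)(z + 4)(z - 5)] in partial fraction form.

Using cover-up method: α = 5/18, β = 5/54, γ = -10/27
Result: (5/18)/(z - 8) + (5/54)/(z + 4) - (10/27)/(z - 5)


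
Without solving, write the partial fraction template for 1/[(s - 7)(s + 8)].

Distinct linear factors: α/(s - 7) + β/(s + 8)


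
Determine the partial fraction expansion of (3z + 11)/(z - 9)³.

(3z + 11) = P(z - 9)² + Q(z - 9) + R. At z = 9: R = 3·9 + 11 = 38. Coefficients: P = 0, Q = 3
Result: 3/(z - 9)² + 38/(z - 9)³


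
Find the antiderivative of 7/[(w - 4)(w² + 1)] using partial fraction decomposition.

Cover-up at w=4: P = 7/(4²+1) = 7/17. Coeff matching: Q = -7/17, R = -28/17. Decomposition: (7/17)/(w - 4) - ((7/17)w + 28/17)/(w² + 1). Integrate: linear → ln, quadratic → (1/2)ln + arctan: (7/17) ln|(w - 4)| - (7/34) ln(w² + 1) - (28/17) arctan(w) + C


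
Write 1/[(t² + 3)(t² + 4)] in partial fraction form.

Coefficient matching gives α = γ = 0, β = 1/(4-3) = 1, δ = -β = -1
Result: 1/(t² + 3) - 1/(t² + 4)


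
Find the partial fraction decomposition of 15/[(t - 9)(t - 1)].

15/(t - 9)(t - 1) = α/(t - 9) + β/(t - 1). α = 15/(9 - 1) = 15/8, β = 15/(1 - 9) = -15/8
Result: (15/8)/(t - 9) - (15/8)/(t - 1)


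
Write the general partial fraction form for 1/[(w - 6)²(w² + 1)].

Repeated linear + quadratic: A/(w - 6) + B/(w - 6)² + (Cw + D)/(w² + 1)


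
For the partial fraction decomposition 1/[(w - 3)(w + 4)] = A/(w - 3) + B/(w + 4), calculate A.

Cover-up at w = 3: A = 1/(3 + 4) = 1/7


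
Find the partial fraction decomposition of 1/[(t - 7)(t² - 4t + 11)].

Cover-up at t = 7: α = 1/(7² - 4·7 + 11) = 1/32. Then β = -α = -1/32, γ = -α·(-4 + 7) = -3/32
Result: (1/32)/(t - 7) - ((1/32)t + 3/32)/(t² - 4t + 11)


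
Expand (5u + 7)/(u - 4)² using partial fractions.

(5u + 7) = α(u - 4) + β. At u = 4: β = 5·4 + 7 = 27. Coeff of u: α = 5
Result: 5/(u - 4) + 27/(u - 4)²


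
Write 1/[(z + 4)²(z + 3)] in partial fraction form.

Cover-up at z=-3: C = 1/(-3 + 4)² = 1. Cover-up at z=-4: B = 1/(-4 + 3) = -1. Comparing z² coeff: A = -C = -1
Result: -1/(z + 4) - 1/(z + 4)² + 1/(z + 3)


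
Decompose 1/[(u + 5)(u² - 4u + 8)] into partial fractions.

Cover-up at u = -5: P = 1/((-5)² - 4·(-5) + 8) = 1/53. Then Q = -P = -1/53, R = -P·(-4 - 5) = 9/53
Result: (1/53)/(u + 5) - ((1/53)u - 9/53)/(u² - 4u + 8)


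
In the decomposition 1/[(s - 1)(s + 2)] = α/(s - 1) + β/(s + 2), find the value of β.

Cover-up at s = -2: β = 1/(-2 - 1) = -1/3


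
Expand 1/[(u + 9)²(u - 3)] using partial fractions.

Cover-up at u=3: γ = 1/(3 + 9)² = 1/144. Cover-up at u=-9: β = 1/(-9 - 3) = -1/12. Comparing u² coeff: α = -γ = -1/144
Result: (-1/144)/(u + 9) - (1/12)/(u + 9)² + (1/144)/(u - 3)


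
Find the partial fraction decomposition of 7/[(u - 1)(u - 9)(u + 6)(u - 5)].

Using Heaviside cover-up: (1/32)/(u - 1) + (7/480)/(u - 9) - (1/165)/(u + 6) - (7/176)/(u - 5)


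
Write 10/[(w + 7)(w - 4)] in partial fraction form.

10/(w + 7)(w - 4) = A/(w + 7) + B/(w - 4). A = 10/(-7 - 4) = -10/11, B = 10/(4 + 7) = 10/11
Result: (-10/11)/(w + 7) + (10/11)/(w - 4)


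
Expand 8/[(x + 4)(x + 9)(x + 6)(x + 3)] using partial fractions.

Using Heaviside cover-up: (-4/5)/(x + 4) - (4/45)/(x + 9) + (4/9)/(x + 6) + (4/9)/(x + 3)


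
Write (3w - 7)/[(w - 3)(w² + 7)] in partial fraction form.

At w=3: P = (3·3 - 7)/(3² + 7) = 1/8. Q = -P = -1/8, R = 3 - 3·P = 21/8
Result: (1/8)/(w - 3) - ((1/8)w - 21/8)/(w² + 7)


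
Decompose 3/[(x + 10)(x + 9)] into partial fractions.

3/(x + 10)(x + 9) = A/(x + 10) + B/(x + 9). A = 3/(-10 + 9) = -3, B = 3/(-9 + 10) = 3
Result: -3/(x + 10) + 3/(x + 9)


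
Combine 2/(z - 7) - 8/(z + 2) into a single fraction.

Common denominator (z - 7)(z + 2). Numerator: 2(z + 2) - 8(z - 7) = (2z + 4) - (8z - 56) = -6z + 60
Result: (-6z + 60)/[(z - 7)(z + 2)]


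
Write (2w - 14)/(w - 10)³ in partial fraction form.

(2w - 14) = A(w - 10)² + B(w - 10) + C. At w = 10: C = 2·10 - 14 = 6. Coefficients: A = 0, B = 2
Result: 2/(w - 10)² + 6/(w - 10)³


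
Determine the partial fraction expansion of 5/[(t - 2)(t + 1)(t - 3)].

Using cover-up method: A = -5/3, B = 5/12, C = 5/4
Result: (-5/3)/(t - 2) + (5/12)/(t + 1) + (5/4)/(t - 3)


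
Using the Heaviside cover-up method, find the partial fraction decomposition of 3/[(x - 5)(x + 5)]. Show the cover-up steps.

Cover (x - 5): set x=5, get P = 3/(5 + 5) = 3/10. Cover (x + 5): set x=-5, get Q = 3/(-5 - 5) = -3/10.
Result: (3/10)/(x - 5) - (3/10)/(x + 5)


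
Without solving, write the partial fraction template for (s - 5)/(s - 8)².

Repeated linear factor: A/(s - 8) + B/(s - 8)²


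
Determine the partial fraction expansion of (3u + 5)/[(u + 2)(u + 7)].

At u=-2: P = (3·(-2) + 5)/(-2 + 7) = -1/5. At u=-7: Q = (3·(-7) + 5)/(-7 + 2) = 16/5
Result: (-1/5)/(u + 2) + (16/5)/(u + 7)


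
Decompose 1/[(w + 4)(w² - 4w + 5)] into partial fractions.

Cover-up at w = -4: P = 1/((-4)² - 4·(-4) + 5) = 1/37. Then Q = -P = -1/37, R = -P·(-4 - 4) = 8/37
Result: (1/37)/(w + 4) - ((1/37)w - 8/37)/(w² - 4w + 5)


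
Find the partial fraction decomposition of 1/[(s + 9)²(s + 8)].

Cover-up at s=-8: R = 1/(-8 + 9)² = 1. Cover-up at s=-9: Q = 1/(-9 + 8) = -1. Comparing s² coeff: P = -R = -1
Result: -1/(s + 9) - 1/(s + 9)² + 1/(s + 8)


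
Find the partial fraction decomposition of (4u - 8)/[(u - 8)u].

At u=8: A = (4·8 - 8)/(8 - 0) = 3. At u=0: B = (4·0 - 8)/(0 - 8) = 1
Result: 3/(u - 8) + 1/u


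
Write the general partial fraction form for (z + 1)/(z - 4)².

Repeated linear factor: A/(z - 4) + B/(z - 4)²


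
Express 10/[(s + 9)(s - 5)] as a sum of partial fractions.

10/(s + 9)(s - 5) = α/(s + 9) + β/(s - 5). α = 10/(-9 - 5) = -5/7, β = 10/(5 + 9) = 5/7
Result: (-5/7)/(s + 9) + (5/7)/(s - 5)


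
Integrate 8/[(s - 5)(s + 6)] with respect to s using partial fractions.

Decompose: 8/[(s - 5)(s + 6)] = (8/11)/(s - 5) - (8/11)/(s + 6). Integrate each term: (8/11) ln|(s - 5)| - (8/11) ln|(s + 6)| + C


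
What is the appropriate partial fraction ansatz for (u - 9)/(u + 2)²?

Repeated linear factor: α/(u + 2) + β/(u + 2)²


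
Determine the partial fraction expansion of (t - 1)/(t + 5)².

(t - 1) = P(t + 5) + Q. At t = -5: Q = 1·(-5) - 1 = -6. Coeff of t: P = 1
Result: 1/(t + 5) - 6/(t + 5)²


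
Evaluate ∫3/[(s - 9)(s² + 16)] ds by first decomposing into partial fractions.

Cover-up at s=9: α = 3/(9²+16) = 3/97. Coeff matching: β = -3/97, γ = -27/97. Decomposition: (3/97)/(s - 9) - ((3/97)s + 27/97)/(s² + 16). Integrate: linear → ln, quadratic → (1/2)ln + arctan: (3/97) ln|(s - 9)| - (3/194) ln(s² + 16) - (27/388) arctan(s/4) + C


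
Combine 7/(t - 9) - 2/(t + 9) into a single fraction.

Common denominator (t - 9)(t + 9). Numerator: 7(t + 9) - 2(t - 9) = (7t + 63) - (2t - 18) = 5t + 81
Result: (5t + 81)/[(t - 9)(t + 9)]


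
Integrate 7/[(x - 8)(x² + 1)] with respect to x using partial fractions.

Cover-up at x=8: P = 7/(8²+1) = 7/65. Coeff matching: Q = -7/65, R = -56/65. Decomposition: (7/65)/(x - 8) - ((7/65)x + 56/65)/(x² + 1). Integrate: linear → ln, quadratic → (1/2)ln + arctan: (7/65) ln|(x - 8)| - (7/130) ln(x² + 1) - (56/65) arctan(x) + C


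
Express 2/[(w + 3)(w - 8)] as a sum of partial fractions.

2/(w + 3)(w - 8) = P/(w + 3) + Q/(w - 8). P = 2/(-3 - 8) = -2/11, Q = 2/(8 + 3) = 2/11
Result: (-2/11)/(w + 3) + (2/11)/(w - 8)


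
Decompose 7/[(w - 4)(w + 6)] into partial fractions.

7/(w - 4)(w + 6) = P/(w - 4) + Q/(w + 6). P = 7/(4 + 6) = 7/10, Q = 7/(-6 - 4) = -7/10
Result: (7/10)/(w - 4) - (7/10)/(w + 6)


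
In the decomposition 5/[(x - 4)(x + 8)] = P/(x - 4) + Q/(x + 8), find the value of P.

Cover-up at x = 4: P = 5/(4 + 8) = 5/12


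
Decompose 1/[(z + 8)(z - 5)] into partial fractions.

1/(z + 8)(z - 5) = A/(z + 8) + B/(z - 5). A = 1/(-8 - 5) = -1/13, B = 1/(5 + 8) = 1/13
Result: (-1/13)/(z + 8) + (1/13)/(z - 5)


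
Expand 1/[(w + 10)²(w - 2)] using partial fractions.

Cover-up at w=2: γ = 1/(2 + 10)² = 1/144. Cover-up at w=-10: β = 1/(-10 - 2) = -1/12. Comparing w² coeff: α = -γ = -1/144
Result: (-1/144)/(w + 10) - (1/12)/(w + 10)² + (1/144)/(w - 2)


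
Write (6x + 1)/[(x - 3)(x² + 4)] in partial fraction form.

At x=3: A = (6·3 + 1)/(3² + 4) = 19/13. B = -A = -19/13, C = 6 - 3·A = 21/13
Result: (19/13)/(x - 3) - ((19/13)x - 21/13)/(x² + 4)


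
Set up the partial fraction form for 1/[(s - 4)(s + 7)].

Distinct linear factors: α/(s - 4) + β/(s + 7)


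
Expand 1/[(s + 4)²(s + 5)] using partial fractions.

Cover-up at s=-5: R = 1/(-5 + 4)² = 1. Cover-up at s=-4: Q = 1/(-4 + 5) = 1. Comparing s² coeff: P = -R = -1
Result: -1/(s + 4) + 1/(s + 4)² + 1/(s + 5)


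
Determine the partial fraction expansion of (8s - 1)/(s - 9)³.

(8s - 1) = P(s - 9)² + Q(s - 9) + R. At s = 9: R = 8·9 - 1 = 71. Coefficients: P = 0, Q = 8
Result: 8/(s - 9)² + 71/(s - 9)³


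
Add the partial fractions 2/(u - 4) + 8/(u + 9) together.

Common denominator (u - 4)(u + 9). Numerator: 2(u + 9) + 8(u - 4) = (2u + 18) + (8u - 32) = 10u - 14
Result: (10u - 14)/[(u - 4)(u + 9)]


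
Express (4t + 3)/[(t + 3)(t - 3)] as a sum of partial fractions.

At t=-3: α = (4·(-3) + 3)/(-3 - 3) = 3/2. At t=3: β = (4·3 + 3)/(3 + 3) = 5/2
Result: (3/2)/(t + 3) + (5/2)/(t - 3)


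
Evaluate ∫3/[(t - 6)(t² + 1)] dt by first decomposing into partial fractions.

Cover-up at t=6: P = 3/(6²+1) = 3/37. Coeff matching: Q = -3/37, R = -18/37. Decomposition: (3/37)/(t - 6) - ((3/37)t + 18/37)/(t² + 1). Integrate: linear → ln, quadratic → (1/2)ln + arctan: (3/37) ln|(t - 6)| - (3/74) ln(t² + 1) - (18/37) arctan(t) + C


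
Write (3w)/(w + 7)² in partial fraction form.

(3w) = A(w + 7) + B. At w = -7: B = 3·(-7) + 0 = -21. Coeff of w: A = 3
Result: 3/(w + 7) - 21/(w + 7)²


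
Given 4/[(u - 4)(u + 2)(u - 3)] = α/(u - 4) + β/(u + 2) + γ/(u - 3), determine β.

Cover-up at u = -2: β = 4/[(-2 - 4)(-2 - 3)] = 4/[(-6)(-5)] = 4/30 = 2/15


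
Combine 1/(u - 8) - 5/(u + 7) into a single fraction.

Common denominator (u - 8)(u + 7). Numerator: 1(u + 7) - 5(u - 8) = (u + 7) - (5u - 40) = -4u + 47
Result: (-4u + 47)/[(u - 8)(u + 7)]


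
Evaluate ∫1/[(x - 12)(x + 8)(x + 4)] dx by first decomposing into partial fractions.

Cover-up: P = 1/320, Q = 1/80, R = -1/64. Decomposition: (1/320)/(x - 12) + (1/80)/(x + 8) - (1/64)/(x + 4). Integrate each term: (1/320) ln|(x - 12)| + (1/80) ln|(x + 8)| - (1/64) ln|(x + 4)| + C


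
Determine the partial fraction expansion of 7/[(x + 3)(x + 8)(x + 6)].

Using cover-up method: P = 7/15, Q = 7/10, R = -7/6
Result: (7/15)/(x + 3) + (7/10)/(x + 8) - (7/6)/(x + 6)


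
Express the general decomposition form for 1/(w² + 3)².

Repeated quadratic factor: (Pw + Q)/(w² + 3) + (Rw + S)/(w² + 3)²


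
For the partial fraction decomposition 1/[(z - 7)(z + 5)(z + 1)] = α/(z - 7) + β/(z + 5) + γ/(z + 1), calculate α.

Cover-up at z = 7: α = 1/[(7 + 5)(7 + 1)] = 1/[(12)(8)] = 1/96


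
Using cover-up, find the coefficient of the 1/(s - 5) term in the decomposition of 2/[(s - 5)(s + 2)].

Cover (s - 5), set s=5: 2/((s + 2) at s=5) = 2/(7) = 2/7


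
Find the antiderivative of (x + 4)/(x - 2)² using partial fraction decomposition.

Decompose: P = 1, Q = 1·2 + 4 = 6, so (x + 4)/(x - 2)² = 1/(x - 2) + 6/(x - 2)². Integrate: ∫ P/(x - 2) dx = ln|(x - 2)|; ∫ Q/(x - 2)² dx = -6/(x - 2). Sum: ln|(x - 2)| - 6/(x - 2) + C


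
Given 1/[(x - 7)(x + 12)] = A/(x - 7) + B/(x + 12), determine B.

Cover-up at x = -12: B = 1/(-12 - 7) = -1/19


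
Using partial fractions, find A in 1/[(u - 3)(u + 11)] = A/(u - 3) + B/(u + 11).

Cover-up at u = 3: A = 1/(3 + 11) = 1/14


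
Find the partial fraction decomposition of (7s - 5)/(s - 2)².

(7s - 5) = P(s - 2) + Q. At s = 2: Q = 7·2 - 5 = 9. Coeff of s: P = 7
Result: 7/(s - 2) + 9/(s - 2)²


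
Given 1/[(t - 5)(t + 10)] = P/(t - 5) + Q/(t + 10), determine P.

Cover-up at t = 5: P = 1/(5 + 10) = 1/15


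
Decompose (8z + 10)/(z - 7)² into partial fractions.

(8z + 10) = P(z - 7) + Q. At z = 7: Q = 8·7 + 10 = 66. Coeff of z: P = 8
Result: 8/(z - 7) + 66/(z - 7)²


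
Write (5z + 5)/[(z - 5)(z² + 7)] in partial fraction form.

At z=5: A = (5·5 + 5)/(5² + 7) = 15/16. B = -A = -15/16, C = 5 - 5·A = 5/16
Result: (15/16)/(z - 5) - ((15/16)z - 5/16)/(z² + 7)


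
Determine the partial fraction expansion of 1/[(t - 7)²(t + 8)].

Cover-up at t=-8: R = 1/(-8 - 7)² = 1/225. Cover-up at t=7: Q = 1/(7 + 8) = 1/15. Comparing t² coeff: P = -R = -1/225
Result: (-1/225)/(t - 7) + (1/15)/(t - 7)² + (1/225)/(t + 8)


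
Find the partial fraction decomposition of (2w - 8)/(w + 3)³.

(2w - 8) = α(w + 3)² + β(w + 3) + γ. At w = -3: γ = 2·(-3) - 8 = -14. Coefficients: α = 0, β = 2
Result: 2/(w + 3)² - 14/(w + 3)³


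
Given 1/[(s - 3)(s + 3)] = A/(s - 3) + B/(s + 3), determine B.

Cover-up at s = -3: B = 1/(-3 - 3) = -1/6


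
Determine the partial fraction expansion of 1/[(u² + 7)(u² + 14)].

Coefficient matching gives α = γ = 0, β = 1/(14-7) = 1/7, δ = -β = -1/7
Result: (1/7)/(u² + 7) - (1/7)/(u² + 14)


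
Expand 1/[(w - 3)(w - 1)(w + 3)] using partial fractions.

Using cover-up method: A = 1/12, B = -1/8, C = 1/24
Result: (1/12)/(w - 3) - (1/8)/(w - 1) + (1/24)/(w + 3)


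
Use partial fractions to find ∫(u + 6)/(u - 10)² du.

Decompose: α = 1, β = 1·10 + 6 = 16, so (u + 6)/(u - 10)² = 1/(u - 10) + 16/(u - 10)². Integrate: ∫ α/(u - 10) du = ln|(u - 10)|; ∫ β/(u - 10)² du = -16/(u - 10). Sum: ln|(u - 10)| - 16/(u - 10) + C


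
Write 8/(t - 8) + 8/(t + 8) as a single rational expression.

Common denominator (t - 8)(t + 8). Numerator: 8(t + 8) + 8(t - 8) = (8t + 64) + (8t - 64) = 16t
Result: (16t)/[(t - 8)(t + 8)]


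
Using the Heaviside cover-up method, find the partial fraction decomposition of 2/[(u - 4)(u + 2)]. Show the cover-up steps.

Cover (u - 4): set u=4, get α = 2/(4 + 2) = 1/3. Cover (u + 2): set u=-2, get β = 2/(-2 - 4) = -1/3.
Result: (1/3)/(u - 4) - (1/3)/(u + 2)


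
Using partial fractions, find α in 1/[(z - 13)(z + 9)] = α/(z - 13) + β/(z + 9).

Cover-up at z = 13: α = 1/(13 + 9) = 1/22


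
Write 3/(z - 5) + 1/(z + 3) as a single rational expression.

Common denominator (z - 5)(z + 3). Numerator: 3(z + 3) + 1(z - 5) = (3z + 9) + (z - 5) = 4z + 4
Result: (4z + 4)/[(z - 5)(z + 3)]


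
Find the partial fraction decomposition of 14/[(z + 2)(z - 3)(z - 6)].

Using cover-up method: P = 7/20, Q = -14/15, R = 7/12
Result: (7/20)/(z + 2) - (14/15)/(z - 3) + (7/12)/(z - 6)


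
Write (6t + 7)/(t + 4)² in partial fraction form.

(6t + 7) = α(t + 4) + β. At t = -4: β = 6·(-4) + 7 = -17. Coeff of t: α = 6
Result: 6/(t + 4) - 17/(t + 4)²


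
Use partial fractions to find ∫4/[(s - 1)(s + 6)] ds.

Decompose: 4/[(s - 1)(s + 6)] = (4/7)/(s - 1) - (4/7)/(s + 6). Integrate each term: (4/7) ln|(s - 1)| - (4/7) ln|(s + 6)| + C


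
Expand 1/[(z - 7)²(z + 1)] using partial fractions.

Cover-up at z=-1: R = 1/(-1 - 7)² = 1/64. Cover-up at z=7: Q = 1/(7 + 1) = 1/8. Comparing z² coeff: P = -R = -1/64
Result: (-1/64)/(z - 7) + (1/8)/(z - 7)² + (1/64)/(z + 1)


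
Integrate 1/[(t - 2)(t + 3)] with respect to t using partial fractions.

Decompose: 1/[(t - 2)(t + 3)] = (1/5)/(t - 2) - (1/5)/(t + 3). Integrate each term: (1/5) ln|(t - 2)| - (1/5) ln|(t + 3)| + C


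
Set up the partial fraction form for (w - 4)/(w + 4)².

Repeated linear factor: α/(w + 4) + β/(w + 4)²


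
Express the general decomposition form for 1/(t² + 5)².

Repeated quadratic factor: (Pt + Q)/(t² + 5) + (Rt + S)/(t² + 5)²


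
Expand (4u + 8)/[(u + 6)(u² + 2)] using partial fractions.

At u=-6: α = (4·(-6) + 8)/((-6)² + 2) = -8/19. β = -α = 8/19, γ = 4 - (-6)·α = 28/19
Result: (-8/19)/(u + 6) + ((8/19)u + 28/19)/(u² + 2)


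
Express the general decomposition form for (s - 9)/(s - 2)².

Repeated linear factor: α/(s - 2) + β/(s - 2)²


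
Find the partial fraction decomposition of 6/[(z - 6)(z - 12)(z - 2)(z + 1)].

Using Heaviside cover-up: (-1/28)/(z - 6) + (1/130)/(z - 12) + (1/20)/(z - 2) - (2/91)/(z + 1)


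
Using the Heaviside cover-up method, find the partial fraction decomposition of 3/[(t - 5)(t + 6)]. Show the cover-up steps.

Cover (t - 5): set t=5, get A = 3/(5 + 6) = 3/11. Cover (t + 6): set t=-6, get B = 3/(-6 - 5) = -3/11.
Result: (3/11)/(t - 5) - (3/11)/(t + 6)


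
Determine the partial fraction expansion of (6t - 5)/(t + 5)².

(6t - 5) = A(t + 5) + B. At t = -5: B = 6·(-5) - 5 = -35. Coeff of t: A = 6
Result: 6/(t + 5) - 35/(t + 5)²


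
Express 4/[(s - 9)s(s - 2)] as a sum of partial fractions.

Using cover-up method: A = 4/63, B = 2/9, C = -2/7
Result: (4/63)/(s - 9) + (2/9)/s - (2/7)/(s - 2)


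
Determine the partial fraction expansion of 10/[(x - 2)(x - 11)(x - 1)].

Using cover-up method: P = -10/9, Q = 1/9, R = 1
Result: (-10/9)/(x - 2) + (1/9)/(x - 11) + 1/(x - 1)


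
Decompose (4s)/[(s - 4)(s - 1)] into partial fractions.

At s=4: P = (4·4 + 0)/(4 - 1) = 16/3. At s=1: Q = (4·1 + 0)/(1 - 4) = -4/3
Result: (16/3)/(s - 4) - (4/3)/(s - 1)


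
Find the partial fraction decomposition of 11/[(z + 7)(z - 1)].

11/(z + 7)(z - 1) = α/(z + 7) + β/(z - 1). α = 11/(-7 - 1) = -11/8, β = 11/(1 + 7) = 11/8
Result: (-11/8)/(z + 7) + (11/8)/(z - 1)


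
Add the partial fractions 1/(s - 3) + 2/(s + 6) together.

Common denominator (s - 3)(s + 6). Numerator: 1(s + 6) + 2(s - 3) = (s + 6) + (2s - 6) = 3s
Result: (3s)/[(s - 3)(s + 6)]


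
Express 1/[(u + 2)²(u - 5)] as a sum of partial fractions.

Cover-up at u=5: C = 1/(5 + 2)² = 1/49. Cover-up at u=-2: B = 1/(-2 - 5) = -1/7. Comparing u² coeff: A = -C = -1/49
Result: (-1/49)/(u + 2) - (1/7)/(u + 2)² + (1/49)/(u - 5)


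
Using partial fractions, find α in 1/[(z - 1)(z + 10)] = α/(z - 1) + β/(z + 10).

Cover-up at z = 1: α = 1/(1 + 10) = 1/11


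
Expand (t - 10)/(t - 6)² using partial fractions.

(t - 10) = P(t - 6) + Q. At t = 6: Q = 1·6 - 10 = -4. Coeff of t: P = 1
Result: 1/(t - 6) - 4/(t - 6)²


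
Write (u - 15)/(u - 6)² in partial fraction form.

(u - 15) = α(u - 6) + β. At u = 6: β = 1·6 - 15 = -9. Coeff of u: α = 1
Result: 1/(u - 6) - 9/(u - 6)²


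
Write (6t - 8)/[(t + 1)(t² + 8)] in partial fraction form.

At t=-1: P = (6·(-1) - 8)/((-1)² + 8) = -14/9. Q = -P = 14/9, R = 6 - (-1)·P = 40/9
Result: (-14/9)/(t + 1) + ((14/9)t + 40/9)/(t² + 8)


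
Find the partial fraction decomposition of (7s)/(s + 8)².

(7s) = α(s + 8) + β. At s = -8: β = 7·(-8) + 0 = -56. Coeff of s: α = 7
Result: 7/(s + 8) - 56/(s + 8)²


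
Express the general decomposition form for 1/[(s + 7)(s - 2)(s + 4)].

Three distinct linear factors: P/(s + 7) + Q/(s - 2) + R/(s + 4)


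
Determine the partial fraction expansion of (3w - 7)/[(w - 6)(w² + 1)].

At w=6: P = (3·6 - 7)/(6² + 1) = 11/37. Q = -P = -11/37, R = 3 - 6·P = 45/37
Result: (11/37)/(w - 6) - ((11/37)w - 45/37)/(w² + 1)


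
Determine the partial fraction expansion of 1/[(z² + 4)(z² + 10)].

Coefficient matching gives α = γ = 0, β = 1/(10-4) = 1/6, δ = -β = -1/6
Result: (1/6)/(z² + 4) - (1/6)/(z² + 10)


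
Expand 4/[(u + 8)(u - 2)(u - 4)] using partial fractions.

Using cover-up method: A = 1/30, B = -1/5, C = 1/6
Result: (1/30)/(u + 8) - (1/5)/(u - 2) + (1/6)/(u - 4)


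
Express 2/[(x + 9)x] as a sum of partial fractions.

2/(x + 9)x = α/(x + 9) + β/x. α = 2/(-9 - 0) = -2/9, β = 2/(0 + 9) = 2/9
Result: (-2/9)/(x + 9) + (2/9)/x


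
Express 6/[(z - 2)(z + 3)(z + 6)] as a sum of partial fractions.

Using cover-up method: A = 3/20, B = -2/5, C = 1/4
Result: (3/20)/(z - 2) - (2/5)/(z + 3) + (1/4)/(z + 6)


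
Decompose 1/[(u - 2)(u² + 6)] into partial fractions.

Cover-up at u = 2: P = 1/(2² + 6) = 1/10. Then Q = -P = -1/10, R = -P·(0 + 2) = -1/5
Result: (1/10)/(u - 2) - ((1/10)u + 1/5)/(u² + 6)


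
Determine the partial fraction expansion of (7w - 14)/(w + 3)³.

(7w - 14) = A(w + 3)² + B(w + 3) + C. At w = -3: C = 7·(-3) - 14 = -35. Coefficients: A = 0, B = 7
Result: 7/(w + 3)² - 35/(w + 3)³


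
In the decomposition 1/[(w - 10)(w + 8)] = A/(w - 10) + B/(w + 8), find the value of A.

Cover-up at w = 10: A = 1/(10 + 8) = 1/18


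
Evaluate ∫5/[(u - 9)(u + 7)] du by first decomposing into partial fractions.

Decompose: 5/[(u - 9)(u + 7)] = (5/16)/(u - 9) - (5/16)/(u + 7). Integrate each term: (5/16) ln|(u - 9)| - (5/16) ln|(u + 7)| + C


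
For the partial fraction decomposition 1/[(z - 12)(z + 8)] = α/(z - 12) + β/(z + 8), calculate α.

Cover-up at z = 12: α = 1/(12 + 8) = 1/20


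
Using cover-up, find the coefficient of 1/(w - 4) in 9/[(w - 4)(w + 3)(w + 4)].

Cover (w - 4), set w=4: 9/[(4 + 3)(4 + 4)] = 9/56


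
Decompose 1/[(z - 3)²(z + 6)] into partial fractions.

Cover-up at z=-6: γ = 1/(-6 - 3)² = 1/81. Cover-up at z=3: β = 1/(3 + 6) = 1/9. Comparing z² coeff: α = -γ = -1/81
Result: (-1/81)/(z - 3) + (1/9)/(z - 3)² + (1/81)/(z + 6)


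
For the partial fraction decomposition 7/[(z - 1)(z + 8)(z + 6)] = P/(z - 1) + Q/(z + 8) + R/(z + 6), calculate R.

Cover-up at z = -6: R = 7/[(-6 - 1)(-6 + 8)] = 7/[(-7)(2)] = -7/14 = -1/2


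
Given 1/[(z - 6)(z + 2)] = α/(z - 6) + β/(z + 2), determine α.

Cover-up at z = 6: α = 1/(6 + 2) = 1/8


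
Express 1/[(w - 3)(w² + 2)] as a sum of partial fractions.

Cover-up at w = 3: P = 1/(3² + 2) = 1/11. Then Q = -P = -1/11, R = -P·(0 + 3) = -3/11
Result: (1/11)/(w - 3) - ((1/11)w + 3/11)/(w² + 2)


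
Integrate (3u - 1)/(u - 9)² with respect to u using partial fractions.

Decompose: A = 3, B = 3·9 - 1 = 26, so (3u - 1)/(u - 9)² = 3/(u - 9) + 26/(u - 9)². Integrate: ∫ A/(u - 9) du = 3 ln|(u - 9)|; ∫ B/(u - 9)² du = -26/(u - 9). Sum: 3 ln|(u - 9)| - 26/(u - 9) + C


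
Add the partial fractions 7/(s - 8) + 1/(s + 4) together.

Common denominator (s - 8)(s + 4). Numerator: 7(s + 4) + 1(s - 8) = (7s + 28) + (s - 8) = 8s + 20
Result: (8s + 20)/[(s - 8)(s + 4)]


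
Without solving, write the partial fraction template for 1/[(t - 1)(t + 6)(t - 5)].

Three distinct linear factors: A/(t - 1) + B/(t + 6) + C/(t - 5)


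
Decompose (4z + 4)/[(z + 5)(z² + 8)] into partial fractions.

At z=-5: A = (4·(-5) + 4)/((-5)² + 8) = -16/33. B = -A = 16/33, C = 4 - (-5)·A = 52/33
Result: (-16/33)/(z + 5) + ((16/33)z + 52/33)/(z² + 8)


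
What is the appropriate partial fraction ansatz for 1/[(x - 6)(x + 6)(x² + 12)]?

Two linear + quadratic: A/(x - 6) + B/(x + 6) + (Cx + D)/(x² + 12)


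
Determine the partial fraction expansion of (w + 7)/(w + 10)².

(w + 7) = α(w + 10) + β. At w = -10: β = 1·(-10) + 7 = -3. Coeff of w: α = 1
Result: 1/(w + 10) - 3/(w + 10)²


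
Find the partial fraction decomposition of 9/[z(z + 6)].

9/z(z + 6) = P/z + Q/(z + 6). P = 9/(0 + 6) = 3/2, Q = 9/(-6 - 0) = -3/2
Result: (3/2)/z - (3/2)/(z + 6)


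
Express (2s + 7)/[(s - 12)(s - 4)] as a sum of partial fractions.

At s=12: A = (2·12 + 7)/(12 - 4) = 31/8. At s=4: B = (2·4 + 7)/(4 - 12) = -15/8
Result: (31/8)/(s - 12) - (15/8)/(s - 4)


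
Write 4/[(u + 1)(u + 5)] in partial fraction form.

4/(u + 1)(u + 5) = A/(u + 1) + B/(u + 5). A = 4/(-1 + 5) = 1, B = 4/(-5 + 1) = -1
Result: 1/(u + 1) - 1/(u + 5)


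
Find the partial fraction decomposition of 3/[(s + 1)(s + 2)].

3/(s + 1)(s + 2) = P/(s + 1) + Q/(s + 2). P = 3/(-1 + 2) = 3, Q = 3/(-2 + 1) = -3
Result: 3/(s + 1) - 3/(s + 2)


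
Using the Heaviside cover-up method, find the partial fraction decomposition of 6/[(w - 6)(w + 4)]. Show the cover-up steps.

Cover (w - 6): set w=6, get α = 6/(6 + 4) = 3/5. Cover (w + 4): set w=-4, get β = 6/(-4 - 6) = -3/5.
Result: (3/5)/(w - 6) - (3/5)/(w + 4)


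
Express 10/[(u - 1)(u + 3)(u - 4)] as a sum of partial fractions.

Using cover-up method: α = -5/6, β = 5/14, γ = 10/21
Result: (-5/6)/(u - 1) + (5/14)/(u + 3) + (10/21)/(u - 4)


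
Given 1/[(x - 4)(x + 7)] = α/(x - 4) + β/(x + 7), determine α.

Cover-up at x = 4: α = 1/(4 + 7) = 1/11


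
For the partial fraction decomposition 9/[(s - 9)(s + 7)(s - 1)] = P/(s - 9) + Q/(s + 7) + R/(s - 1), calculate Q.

Cover-up at s = -7: Q = 9/[(-7 - 9)(-7 - 1)] = 9/[(-16)(-8)] = 9/128


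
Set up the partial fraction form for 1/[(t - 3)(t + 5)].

Distinct linear factors: α/(t - 3) + β/(t + 5)


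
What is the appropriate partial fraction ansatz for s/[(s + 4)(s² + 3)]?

Linear + irreducible quadratic: α/(s + 4) + (βs + γ)/(s² + 3)


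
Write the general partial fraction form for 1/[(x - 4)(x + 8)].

Distinct linear factors: α/(x - 4) + β/(x + 8)


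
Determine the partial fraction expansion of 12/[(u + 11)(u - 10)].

12/(u + 11)(u - 10) = α/(u + 11) + β/(u - 10). α = 12/(-11 - 10) = -4/7, β = 12/(10 + 11) = 4/7
Result: (-4/7)/(u + 11) + (4/7)/(u - 10)


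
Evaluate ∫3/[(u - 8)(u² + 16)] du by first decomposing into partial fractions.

Cover-up at u=8: α = 3/(8²+16) = 3/80. Coeff matching: β = -3/80, γ = -3/10. Decomposition: (3/80)/(u - 8) - ((3/80)u + 3/10)/(u² + 16). Integrate: linear → ln, quadratic → (1/2)ln + arctan: (3/80) ln|(u - 8)| - (3/160) ln(u² + 16) - (3/40) arctan(u/4) + C


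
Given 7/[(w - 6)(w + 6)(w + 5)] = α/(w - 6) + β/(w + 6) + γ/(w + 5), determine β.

Cover-up at w = -6: β = 7/[(-6 - 6)(-6 + 5)] = 7/[(-12)(-1)] = 7/12


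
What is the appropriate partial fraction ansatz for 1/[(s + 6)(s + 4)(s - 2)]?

Three distinct linear factors: P/(s + 6) + Q/(s + 4) + R/(s - 2)


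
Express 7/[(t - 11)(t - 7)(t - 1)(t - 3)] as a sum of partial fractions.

Using Heaviside cover-up: (7/320)/(t - 11) - (7/96)/(t - 7) - (7/120)/(t - 1) + (7/64)/(t - 3)


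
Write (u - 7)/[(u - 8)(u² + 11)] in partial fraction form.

At u=8: P = (1·8 - 7)/(8² + 11) = 1/75. Q = -P = -1/75, R = 1 - 8·P = 67/75
Result: (1/75)/(u - 8) - ((1/75)u - 67/75)/(u² + 11)


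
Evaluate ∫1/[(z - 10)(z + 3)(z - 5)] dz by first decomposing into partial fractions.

Cover-up: P = 1/65, Q = 1/104, R = -1/40. Decomposition: (1/65)/(z - 10) + (1/104)/(z + 3) - (1/40)/(z - 5). Integrate each term: (1/65) ln|(z - 10)| + (1/104) ln|(z + 3)| - (1/40) ln|(z - 5)| + C


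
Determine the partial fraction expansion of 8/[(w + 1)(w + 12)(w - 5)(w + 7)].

Using Heaviside cover-up: (-2/99)/(w + 1) - (8/935)/(w + 12) + (1/153)/(w - 5) + (1/45)/(w + 7)


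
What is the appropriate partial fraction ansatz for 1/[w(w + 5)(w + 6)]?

Three distinct linear factors: A/w + B/(w + 5) + C/(w + 6)
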